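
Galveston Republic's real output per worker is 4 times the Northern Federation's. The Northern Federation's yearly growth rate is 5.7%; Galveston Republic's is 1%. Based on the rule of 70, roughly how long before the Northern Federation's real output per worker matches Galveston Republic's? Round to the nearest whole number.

The growth-rate gap is 5.7% − 1% = 4.7 percentage points.
So the ratio between them halves every 70/4.7 ≈ 14.89 years.
A 4 times gap closes after 2 halvings: 2 × 14.89 ≈ 30 years.

around 30 years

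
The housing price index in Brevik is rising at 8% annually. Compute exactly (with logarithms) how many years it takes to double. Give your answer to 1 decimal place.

9.0 years

t = ln(2) / ln(1 + 0.08) = 0.6931 / 0.076961 ≈ 9.01.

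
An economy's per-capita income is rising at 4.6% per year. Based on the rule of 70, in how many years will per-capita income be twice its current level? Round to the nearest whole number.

Doubling time ≈ 70 / 4.6 = 15.22 years.

≈ 15 years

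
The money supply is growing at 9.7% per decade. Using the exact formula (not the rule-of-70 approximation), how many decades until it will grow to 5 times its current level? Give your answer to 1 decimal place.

17.4 decades

t = ln(5) / ln(1 + 0.097) = 1.6094 / 0.092579 ≈ 17.38.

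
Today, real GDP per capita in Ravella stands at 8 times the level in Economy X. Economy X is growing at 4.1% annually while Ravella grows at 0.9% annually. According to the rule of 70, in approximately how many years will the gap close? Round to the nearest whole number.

roughly 66 years

Economy X gains on Ravella at 4.1% − 0.9% = 3.2 points a year.
At that relative rate the gap halves every 70/3.2 ≈ 21.88 years.
An 8 times gap closes after 3 halvings: 3 × 21.88 ≈ 66 years.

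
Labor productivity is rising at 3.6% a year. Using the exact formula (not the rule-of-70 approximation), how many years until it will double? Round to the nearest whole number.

20 years

t = ln(2) / ln(1 + 0.036) = 0.6931 / 0.035367 ≈ 19.60.
≈ 20 years.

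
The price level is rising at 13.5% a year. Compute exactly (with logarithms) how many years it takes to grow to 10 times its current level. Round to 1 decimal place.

t = ln(10) / ln(1 + 0.135) = 2.3026 / 0.126633 ≈ 18.18.

18.2 years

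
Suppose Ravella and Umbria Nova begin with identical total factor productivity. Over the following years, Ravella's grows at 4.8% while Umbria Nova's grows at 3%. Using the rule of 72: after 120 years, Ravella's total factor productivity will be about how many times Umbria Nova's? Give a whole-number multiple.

8 times

Rate gap = 4.8% − 3% = 1.8 points.
The ratio doubles every 72/1.8 ≈ 40.00 years.
120/40.00 ≈ 3.00 doublings → ratio ≈ 2^3.00 ≈ 8.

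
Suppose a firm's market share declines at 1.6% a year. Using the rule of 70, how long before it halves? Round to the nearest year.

around 44 years

The rule works in reverse for decay: 70/1.6 ≈ 43.75 years to halve.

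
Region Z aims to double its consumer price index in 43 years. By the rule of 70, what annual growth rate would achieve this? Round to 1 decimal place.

approximately 1.6% a year

70 / 43 ≈ 1.63, so about 1.6% a year.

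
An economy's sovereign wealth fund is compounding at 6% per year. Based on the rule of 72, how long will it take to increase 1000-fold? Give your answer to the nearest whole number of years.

Doubling time ≈ 72/6 = 12.00 years.
Reaching 1000× takes log₂(1000) ≈ 9.97 doublings.
9.97 × 12.00 ≈ 120 years.

approximately 120 years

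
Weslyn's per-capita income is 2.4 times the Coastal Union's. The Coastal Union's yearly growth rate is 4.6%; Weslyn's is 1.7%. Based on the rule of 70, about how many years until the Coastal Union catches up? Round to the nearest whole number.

What matters is the difference: 2.9 pp.
Rule of 70 on the gap: the ratio halves every 70/2.9 ≈ 24.14 years.
A 2.4 times gap takes log₂(2.4) ≈ 1.26 halvings to close: 1.26 × 24.14 ≈ 30 years.

roughly 30 years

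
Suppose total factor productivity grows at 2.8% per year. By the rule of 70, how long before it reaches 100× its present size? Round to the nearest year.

≈ 166 years

Doubling time ≈ 70/2.8 = 25.00 years.
100× is log₂ 100 ≈ 6.64 doublings, so ≈ 6.64 × 25.00 = 166 years.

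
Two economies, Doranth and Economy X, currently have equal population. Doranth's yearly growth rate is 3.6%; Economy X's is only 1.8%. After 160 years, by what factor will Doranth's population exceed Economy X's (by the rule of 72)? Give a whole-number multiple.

Only the 1.8-point difference matters.
72/1.8 ≈ 40.00 years per doubling of the ratio; 160 years gives 4.00 doublings, so ≈ 16×.

approximately 16 times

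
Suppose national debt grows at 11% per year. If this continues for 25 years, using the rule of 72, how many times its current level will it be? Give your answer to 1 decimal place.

≈ 14.1 times

Doubling time ≈ 72/11 = 6.55 years.
25 years / 6.55 ≈ 3.82 doublings → factor 2^3.82 ≈ 14.1.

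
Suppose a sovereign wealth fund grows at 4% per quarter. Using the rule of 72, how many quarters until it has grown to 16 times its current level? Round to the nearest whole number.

Doubling time ≈ 72/4 = 18.00 quarters.
16× is 4 doublings, so 4 × 18.00 ≈ 72 quarters.

approximately 72 quarters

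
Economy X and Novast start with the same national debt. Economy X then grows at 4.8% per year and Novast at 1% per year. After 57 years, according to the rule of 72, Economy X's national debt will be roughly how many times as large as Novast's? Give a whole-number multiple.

Rate gap = 4.8% − 1% = 3.8 points.
The ratio doubles every 72/3.8 ≈ 18.95 years.
57/18.95 ≈ 3.01 doublings → ratio ≈ 2^3.01 ≈ 8.

approximately 8 times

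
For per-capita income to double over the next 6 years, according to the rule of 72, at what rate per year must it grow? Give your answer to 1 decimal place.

72 / 6 ≈ 12.00, so about 12.0% per year.

≈ 12.0% per year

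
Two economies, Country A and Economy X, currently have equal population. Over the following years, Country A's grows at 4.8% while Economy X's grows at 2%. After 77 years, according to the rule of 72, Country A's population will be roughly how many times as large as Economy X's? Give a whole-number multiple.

≈ 8 times

Rate gap = 4.8% − 2% = 2.8 points.
The ratio doubles every 72/2.8 ≈ 25.71 years.
77/25.71 ≈ 2.99 doublings → ratio ≈ 2^2.99 ≈ 8.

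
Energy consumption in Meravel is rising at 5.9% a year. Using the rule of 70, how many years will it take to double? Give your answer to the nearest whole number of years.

Doubling time ≈ 70 / 5.9 = 11.86 years.

12 years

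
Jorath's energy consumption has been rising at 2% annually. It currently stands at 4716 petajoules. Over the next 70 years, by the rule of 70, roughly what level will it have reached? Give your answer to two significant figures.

It doubles every 70/2 ≈ 35.00 years, so 70 years is 2.00 doublings.
2^2.00 ≈ 4.00; 4716 × 4.00 ≈ 19000 petajoules.

around 19000 petajoules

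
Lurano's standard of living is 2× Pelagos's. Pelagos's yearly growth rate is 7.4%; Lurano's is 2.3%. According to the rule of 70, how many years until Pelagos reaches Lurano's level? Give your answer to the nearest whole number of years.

The growth-rate gap is 7.4% − 2.3% = 5.1 percentage points.
So the ratio between them halves every 70/5.1 ≈ 13.73 years.
A 2× gap closes after 1 halving: 1 × 13.73 ≈ 14 years.

about 14 years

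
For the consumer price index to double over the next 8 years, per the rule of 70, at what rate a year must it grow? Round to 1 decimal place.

70 / 8 ≈ 8.75, so about 8.8% a year.

around 8.8%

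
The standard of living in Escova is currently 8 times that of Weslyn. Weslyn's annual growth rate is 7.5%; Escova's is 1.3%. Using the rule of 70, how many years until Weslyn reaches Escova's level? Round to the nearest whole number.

≈ 34 years

What matters is the difference: 6.2 pp.
Rule of 70 on the gap: the ratio halves every 70/6.2 ≈ 11.29 years.
An 8 times gap closes after 3 halvings: 3 × 11.29 ≈ 34 years.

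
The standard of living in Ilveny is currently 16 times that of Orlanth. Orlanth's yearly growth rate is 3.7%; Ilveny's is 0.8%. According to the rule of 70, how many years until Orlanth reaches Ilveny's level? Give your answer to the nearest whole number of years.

Orlanth gains on Ilveny at 3.7% − 0.8% = 2.9 points a year.
At that relative rate the gap halves every 70/2.9 ≈ 24.14 years.
A 16 times gap closes after 4 halvings: 4 × 24.14 ≈ 97 years.

roughly 97 years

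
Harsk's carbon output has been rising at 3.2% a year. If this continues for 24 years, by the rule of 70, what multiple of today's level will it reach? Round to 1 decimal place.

approximately 2.1 times

Doubles every ≈ 21.88 years (70/3.2).
24 years is 1.10 doublings; 2^1.10 ≈ 2.1×.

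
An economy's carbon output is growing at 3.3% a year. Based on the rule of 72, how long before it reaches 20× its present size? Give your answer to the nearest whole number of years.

At 3.3% it doubles every 72/3.3 ≈ 21.82 years.
Reaching 20× takes log₂(20) ≈ 4.32 doublings.
4.32 × 21.82 ≈ 94 years.

roughly 94 years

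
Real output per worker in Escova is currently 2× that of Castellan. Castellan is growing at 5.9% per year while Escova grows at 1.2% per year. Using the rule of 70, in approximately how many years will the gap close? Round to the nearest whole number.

What matters is the difference: 4.7 pp.
Rule of 70 on the gap: the ratio halves every 70/4.7 ≈ 14.89 years.
A 2× gap closes after 1 halving: 1 × 14.89 ≈ 15 years.

around 15 years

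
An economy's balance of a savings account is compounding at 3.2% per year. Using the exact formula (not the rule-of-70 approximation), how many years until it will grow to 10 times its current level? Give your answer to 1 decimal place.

73.1 years

t = ln(10) / ln(1 + 0.032) = 2.3026 / 0.031499 ≈ 73.10.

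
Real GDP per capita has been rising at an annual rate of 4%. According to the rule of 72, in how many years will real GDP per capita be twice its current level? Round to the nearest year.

18 years

At 4%, doubling takes about 72/4 = 18.00 years.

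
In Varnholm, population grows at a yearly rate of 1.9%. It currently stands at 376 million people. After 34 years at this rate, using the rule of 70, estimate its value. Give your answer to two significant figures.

Doubling time ≈ 70/1.9 = 36.84 years.
34 years is 34/36.84 ≈ 0.92 doublings, a factor of 2^0.92 ≈ 1.89.
376 × 1.89 ≈ 710 million people.

≈ 710 million people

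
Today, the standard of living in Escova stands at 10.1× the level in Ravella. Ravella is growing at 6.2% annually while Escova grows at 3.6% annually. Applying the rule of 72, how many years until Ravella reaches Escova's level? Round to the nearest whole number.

about 92 years

The growth-rate gap is 6.2% − 3.6% = 2.6 percentage points.
So the ratio between them halves every 72/2.6 ≈ 27.69 years.
A 10.1× gap takes log₂(10.1) ≈ 3.34 halvings to close: 3.34 × 27.69 ≈ 92 years.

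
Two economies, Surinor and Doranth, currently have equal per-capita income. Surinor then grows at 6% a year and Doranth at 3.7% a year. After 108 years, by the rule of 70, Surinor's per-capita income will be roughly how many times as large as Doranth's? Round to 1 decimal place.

Surinor pulls ahead at 2.3 pp per year, so the ratio doubles every 70/2.3 ≈ 30.43 years.
In 108 years that's 3.55 doublings: 2^3.55 ≈ 11.7.

11.7 times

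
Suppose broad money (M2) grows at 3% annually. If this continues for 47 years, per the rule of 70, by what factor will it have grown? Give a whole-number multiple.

70/3 ≈ 23.33 years per doubling.
47 years fits 2 doublings: 2^2 = 4.

approximately 4 times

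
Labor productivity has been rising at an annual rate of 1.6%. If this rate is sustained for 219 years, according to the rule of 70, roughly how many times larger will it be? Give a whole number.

Doubling time ≈ 70/1.6 = 43.75 years.
219/43.75 ≈ 5 doublings, so about 2^5 = 32×.

32 times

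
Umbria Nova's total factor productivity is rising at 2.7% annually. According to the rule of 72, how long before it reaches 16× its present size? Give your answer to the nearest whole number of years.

At 2.7% it doubles every 72/2.7 ≈ 26.67 years.
16 = 2^4, so 4 doublings → 107 years.

107 years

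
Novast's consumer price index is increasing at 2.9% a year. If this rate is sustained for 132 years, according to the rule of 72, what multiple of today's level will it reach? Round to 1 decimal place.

roughly 39.9 times

Doubles every ≈ 24.83 years (72/2.9).
132 years is 5.32 doublings; 2^5.32 ≈ 39.9×.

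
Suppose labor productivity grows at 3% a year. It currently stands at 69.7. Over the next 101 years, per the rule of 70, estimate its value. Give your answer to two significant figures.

approximately 1400

It doubles every 70/3 ≈ 23.33 years, so 101 years is 4.33 doublings.
2^4.33 ≈ 20.11; 69.7 × 20.11 ≈ 1400.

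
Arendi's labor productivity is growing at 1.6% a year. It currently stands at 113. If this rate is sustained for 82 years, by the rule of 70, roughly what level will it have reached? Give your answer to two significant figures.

Doubling time ≈ 70/1.6 = 43.75 years.
82 years is 82/43.75 ≈ 1.87 doublings, a factor of 2^1.87 ≈ 3.66.
113 × 3.66 ≈ 410.

410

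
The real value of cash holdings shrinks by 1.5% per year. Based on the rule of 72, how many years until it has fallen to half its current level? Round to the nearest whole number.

The rule works in reverse for decay: 72/1.5 ≈ 48.00 years to halve.

around 48 years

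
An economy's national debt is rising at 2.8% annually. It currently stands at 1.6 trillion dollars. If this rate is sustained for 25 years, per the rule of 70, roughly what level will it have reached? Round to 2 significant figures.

Doubling time ≈ 70/2.8 = 25.00 years.
25 years is 25/25.00 ≈ 1.00 doublings, a factor of 2^1.00 ≈ 2.00.
1.6 × 2.00 ≈ 3.2 trillion dollars.

≈ 3.2 trillion dollars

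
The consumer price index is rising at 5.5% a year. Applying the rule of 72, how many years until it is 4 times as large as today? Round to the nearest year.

about 26 years

Doubling time ≈ 72/5.5 = 13.09 years.
Getting to 4× needs 2 doublings: 2 × 13.09 ≈ 26 years.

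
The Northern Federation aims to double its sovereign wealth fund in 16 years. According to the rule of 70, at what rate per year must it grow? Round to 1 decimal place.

around 4.4%

70 / 16 ≈ 4.38, so about 4.4% per year.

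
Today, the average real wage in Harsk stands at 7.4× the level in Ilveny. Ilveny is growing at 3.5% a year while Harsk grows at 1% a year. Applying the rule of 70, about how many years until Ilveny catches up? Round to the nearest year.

roughly 81 years

Ilveny gains on Harsk at 3.5% − 1% = 2.5 points a year.
At that relative rate the gap halves every 70/2.5 ≈ 28.00 years.
A 7.4× gap takes log₂(7.4) ≈ 2.89 halvings to close: 2.89 × 28.00 ≈ 81 years.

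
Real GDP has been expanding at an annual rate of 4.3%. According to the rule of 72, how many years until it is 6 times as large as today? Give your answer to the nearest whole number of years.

One doubling takes 72/4.3 = 16.74 years.
Reaching 6× takes log₂(6) ≈ 2.58 doublings.
2.58 × 16.74 ≈ 43 years.

roughly 43 years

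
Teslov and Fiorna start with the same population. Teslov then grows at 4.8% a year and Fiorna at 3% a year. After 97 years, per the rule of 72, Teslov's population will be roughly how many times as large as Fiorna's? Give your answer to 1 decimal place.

roughly 5.4 times

Teslov pulls ahead at 1.8 pp per year, so the ratio doubles every 72/1.8 ≈ 40.00 years.
In 97 years that's 2.43 doublings: 2^2.43 ≈ 5.4.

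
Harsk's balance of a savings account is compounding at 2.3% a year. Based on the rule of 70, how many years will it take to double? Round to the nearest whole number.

At 2.3%, doubling takes about 70/2.3 = 30.43 years.

≈ 30 years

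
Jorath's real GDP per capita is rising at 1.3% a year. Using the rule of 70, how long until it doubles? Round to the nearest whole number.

roughly 54 years

70/1.3 ≈ 53.85, so it doubles roughly every 54 years.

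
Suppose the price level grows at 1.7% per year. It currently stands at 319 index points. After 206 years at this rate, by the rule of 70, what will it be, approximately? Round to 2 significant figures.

approximately 10000 index points

Doubling time ≈ 70/1.7 = 41.18 years.
206 years is 206/41.18 ≈ 5.00 doublings, a factor of 2^5.00 ≈ 32.00.
319 × 32.00 ≈ 10000 index points.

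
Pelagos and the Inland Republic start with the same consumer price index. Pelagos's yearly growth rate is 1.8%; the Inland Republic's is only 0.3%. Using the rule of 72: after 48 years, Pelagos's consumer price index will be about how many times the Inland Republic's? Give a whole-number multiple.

2 times

Pelagos pulls ahead at 1.5 pp per year, so the ratio doubles every 72/1.5 ≈ 48.00 years.
In 48 years that's 1.00 doublings: 2^1.00 ≈ 2.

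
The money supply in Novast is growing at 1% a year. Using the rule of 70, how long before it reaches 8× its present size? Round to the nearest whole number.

210 years

At 1% it doubles every 70/1 ≈ 70.00 years.
8 = 2^3, so 3 doublings → 210 years.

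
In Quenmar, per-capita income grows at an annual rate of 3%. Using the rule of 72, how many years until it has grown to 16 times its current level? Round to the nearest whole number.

At 3% it doubles every 72/3 ≈ 24.00 years.
16× is 4 doublings, so 4 × 24.00 ≈ 96 years.

around 96 years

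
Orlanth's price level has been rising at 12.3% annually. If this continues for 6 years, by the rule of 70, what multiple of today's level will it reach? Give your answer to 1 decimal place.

about 2.1 times

Doubling time ≈ 70/12.3 = 5.69 years.
6 years / 5.69 ≈ 1.05 doublings → factor 2^1.05 ≈ 2.1.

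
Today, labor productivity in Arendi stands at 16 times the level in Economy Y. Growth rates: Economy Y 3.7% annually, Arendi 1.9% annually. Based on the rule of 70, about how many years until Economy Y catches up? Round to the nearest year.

about 156 years

The growth-rate gap is 3.7% − 1.9% = 1.8 percentage points.
So the ratio between them halves every 70/1.8 ≈ 38.89 years.
A 16 times gap closes after 4 halvings: 4 × 38.89 ≈ 156 years.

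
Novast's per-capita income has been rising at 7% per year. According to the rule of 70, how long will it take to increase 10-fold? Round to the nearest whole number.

One doubling takes 70/7 = 10.00 years.
Reaching 10× takes log₂(10) ≈ 3.32 doublings.
3.32 × 10.00 ≈ 33 years.

≈ 33 years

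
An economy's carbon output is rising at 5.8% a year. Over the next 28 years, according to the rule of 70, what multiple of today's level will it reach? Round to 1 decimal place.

approximately 5.0 times

Doubling time ≈ 70/5.8 = 12.07 years.
28 years / 12.07 ≈ 2.32 doublings → factor 2^2.32 ≈ 5.0.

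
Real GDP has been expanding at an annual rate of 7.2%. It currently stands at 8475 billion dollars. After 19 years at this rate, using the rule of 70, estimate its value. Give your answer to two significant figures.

33000 billion dollars

Doubling time ≈ 70/7.2 = 9.72 years.
19 years is 19/9.72 ≈ 1.95 doublings, a factor of 2^1.95 ≈ 3.86.
8475 × 3.86 ≈ 33000 billion dollars.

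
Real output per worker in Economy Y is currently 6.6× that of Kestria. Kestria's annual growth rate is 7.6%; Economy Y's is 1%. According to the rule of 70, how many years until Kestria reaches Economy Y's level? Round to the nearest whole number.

roughly 29 years

What matters is the difference: 6.6 pp.
Rule of 70 on the gap: the ratio halves every 70/6.6 ≈ 10.61 years.
A 6.6× gap takes log₂(6.6) ≈ 2.72 halvings to close: 2.72 × 10.61 ≈ 29 years.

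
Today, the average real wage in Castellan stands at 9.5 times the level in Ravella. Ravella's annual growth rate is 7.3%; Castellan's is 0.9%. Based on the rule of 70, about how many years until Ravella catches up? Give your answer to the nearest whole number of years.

The growth-rate gap is 7.3% − 0.9% = 6.4 percentage points.
So the ratio between them halves every 70/6.4 ≈ 10.94 years.
A 9.5 times gap takes log₂(9.5) ≈ 3.25 halvings to close: 3.25 × 10.94 ≈ 36 years.

approximately 36 years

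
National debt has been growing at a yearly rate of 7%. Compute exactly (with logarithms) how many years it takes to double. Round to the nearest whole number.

t = ln(2) / ln(1 + 0.07) = 0.6931 / 0.067659 ≈ 10.24.
≈ 10 years.

10 years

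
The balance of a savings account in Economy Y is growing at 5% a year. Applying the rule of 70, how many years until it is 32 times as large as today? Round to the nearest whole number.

around 70 years

At 5% it doubles every 70/5 ≈ 14.00 years.
32× is 5 doublings, so 5 × 14.00 ≈ 70 years.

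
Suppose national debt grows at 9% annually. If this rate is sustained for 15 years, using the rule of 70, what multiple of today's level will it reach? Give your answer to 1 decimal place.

around 3.8 times

Doubles every ≈ 7.78 years (70/9).
15 years is 1.93 doublings; 2^1.93 ≈ 3.8×.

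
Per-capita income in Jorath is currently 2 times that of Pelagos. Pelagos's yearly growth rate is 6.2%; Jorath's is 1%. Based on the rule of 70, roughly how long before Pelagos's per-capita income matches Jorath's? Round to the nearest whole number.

≈ 13 years

Pelagos gains on Jorath at 6.2% − 1% = 5.2 points a year.
At that relative rate the gap halves every 70/5.2 ≈ 13.46 years.
A 2 times gap closes after 1 halving: 1 × 13.46 ≈ 13 years.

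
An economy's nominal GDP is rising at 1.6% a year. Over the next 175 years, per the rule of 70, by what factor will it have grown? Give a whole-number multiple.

roughly 16 times

Doubling time ≈ 70/1.6 = 43.75 years.
175/43.75 ≈ 4 doublings, so about 2^4 = 16×.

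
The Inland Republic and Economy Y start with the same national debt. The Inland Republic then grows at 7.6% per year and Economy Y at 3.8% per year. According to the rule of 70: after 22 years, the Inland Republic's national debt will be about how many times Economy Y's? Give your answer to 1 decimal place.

Rate gap = 7.6% − 3.8% = 3.8 points.
The ratio doubles every 70/3.8 ≈ 18.42 years.
22/18.42 ≈ 1.19 doublings → ratio ≈ 2^1.19 ≈ 2.3.

≈ 2.3 times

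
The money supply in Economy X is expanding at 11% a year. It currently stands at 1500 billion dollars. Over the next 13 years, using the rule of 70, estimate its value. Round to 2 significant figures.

≈ 6200 billion dollars

It doubles every 70/11 ≈ 6.36 years, so 13 years is 2.04 doublings.
2^2.04 ≈ 4.11; 1500 × 4.11 ≈ 6200 billion dollars.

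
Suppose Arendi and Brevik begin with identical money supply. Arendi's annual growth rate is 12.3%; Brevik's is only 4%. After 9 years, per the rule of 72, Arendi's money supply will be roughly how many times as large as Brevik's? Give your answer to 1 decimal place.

around 2.1 times

Only the 8.3-point difference matters.
72/8.3 ≈ 8.67 years per doubling of the ratio; 9 years gives 1.04 doublings, so ≈ 2.1×.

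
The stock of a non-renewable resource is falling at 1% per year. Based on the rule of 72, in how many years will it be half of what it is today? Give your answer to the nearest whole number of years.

approximately 72 years

Falling at 1%, it halves about every 72/1 = 72.00 years.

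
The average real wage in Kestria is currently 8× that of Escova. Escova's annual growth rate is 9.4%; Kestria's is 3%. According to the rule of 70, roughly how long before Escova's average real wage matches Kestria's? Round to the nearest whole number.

The growth-rate gap is 9.4% − 3% = 6.4 percentage points.
So the ratio between them halves every 70/6.4 ≈ 10.94 years.
An 8× gap closes after 3 halvings: 3 × 10.94 ≈ 33 years.

about 33 years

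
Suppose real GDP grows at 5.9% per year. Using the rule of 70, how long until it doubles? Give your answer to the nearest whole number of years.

At 5.9%, doubling takes about 70/5.9 = 11.86 years.

about 12 years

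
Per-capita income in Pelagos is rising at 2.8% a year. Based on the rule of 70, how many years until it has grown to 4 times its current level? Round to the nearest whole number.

At 2.8% it doubles every 70/2.8 ≈ 25.00 years.
4 = 2^2, so 2 doublings → 50 years.

50 years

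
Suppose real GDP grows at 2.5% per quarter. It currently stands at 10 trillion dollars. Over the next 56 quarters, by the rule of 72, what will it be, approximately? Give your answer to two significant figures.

38 trillion dollars

It doubles every 72/2.5 ≈ 28.80 quarters, so 56 quarters is 1.94 doublings.
2^1.94 ≈ 3.84; 10 × 3.84 ≈ 38 trillion dollars.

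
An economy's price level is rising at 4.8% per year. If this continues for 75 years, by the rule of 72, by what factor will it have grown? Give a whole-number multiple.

At 4.8% one doubling takes ≈ 15.00 years; 75 years is 5 of them, so ×32.

32 times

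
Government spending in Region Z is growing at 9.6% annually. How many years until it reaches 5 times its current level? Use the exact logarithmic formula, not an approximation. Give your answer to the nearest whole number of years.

t = ln(5) / ln(1 + 0.096) = 1.6094 / 0.091667 ≈ 17.56.
≈ 18 years.

18 years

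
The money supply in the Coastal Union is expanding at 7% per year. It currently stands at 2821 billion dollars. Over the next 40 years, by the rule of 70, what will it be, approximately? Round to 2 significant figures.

It doubles every 70/7 ≈ 10.00 years, so 40 years is 4.00 doublings.
2^4.00 ≈ 16.00; 2821 × 16.00 ≈ 45000 billion dollars.

around 45000 billion dollars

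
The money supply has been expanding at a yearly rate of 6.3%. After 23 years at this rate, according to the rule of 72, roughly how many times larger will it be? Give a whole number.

≈ 4 times

Doubling time ≈ 72/6.3 = 11.43 years.
23/11.43 ≈ 2 doublings, so about 2^2 = 4×.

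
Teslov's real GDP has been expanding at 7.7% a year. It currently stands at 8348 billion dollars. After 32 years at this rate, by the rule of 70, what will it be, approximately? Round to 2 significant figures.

It doubles every 70/7.7 ≈ 9.09 years, so 32 years is 3.52 doublings.
2^3.52 ≈ 11.47; 8348 × 11.47 ≈ 96000 billion dollars.

approximately 96000 billion dollars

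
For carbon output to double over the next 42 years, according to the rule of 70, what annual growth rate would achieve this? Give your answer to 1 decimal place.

70 / 42 ≈ 1.67, so about 1.7% annually.

approximately 1.7%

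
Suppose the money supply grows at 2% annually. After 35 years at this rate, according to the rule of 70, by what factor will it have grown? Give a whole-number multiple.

At 2% one doubling takes ≈ 35.00 years; 35 years is 1 of them, so ×2.

roughly 2 times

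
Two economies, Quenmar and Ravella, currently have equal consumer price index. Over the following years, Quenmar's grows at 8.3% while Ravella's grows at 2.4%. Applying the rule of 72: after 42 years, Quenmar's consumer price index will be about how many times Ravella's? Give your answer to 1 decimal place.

about 10.9 times

Only the 5.9-point difference matters.
72/5.9 ≈ 12.20 years per doubling of the ratio; 42 years gives 3.44 doublings, so ≈ 10.9×.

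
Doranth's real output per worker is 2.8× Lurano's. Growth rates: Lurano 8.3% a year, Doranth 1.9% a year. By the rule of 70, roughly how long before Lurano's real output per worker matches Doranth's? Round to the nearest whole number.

Lurano gains on Doranth at 8.3% − 1.9% = 6.4 points a year.
At that relative rate the gap halves every 70/6.4 ≈ 10.94 years.
A 2.8× gap takes log₂(2.8) ≈ 1.49 halvings to close: 1.49 × 10.94 ≈ 16 years.

16 years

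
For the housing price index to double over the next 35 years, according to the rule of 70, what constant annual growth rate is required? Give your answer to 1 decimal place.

approximately 2.0%

70 / 35 ≈ 2.00, so about 2.0% a year.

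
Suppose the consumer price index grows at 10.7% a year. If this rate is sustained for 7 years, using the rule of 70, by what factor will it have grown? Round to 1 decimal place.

Doubling time ≈ 70/10.7 = 6.54 years.
7 years / 6.54 ≈ 1.07 doublings → factor 2^1.07 ≈ 2.1.

≈ 2.1 times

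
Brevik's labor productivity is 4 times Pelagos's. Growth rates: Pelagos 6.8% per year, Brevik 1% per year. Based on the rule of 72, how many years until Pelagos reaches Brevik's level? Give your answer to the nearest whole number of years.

Pelagos gains on Brevik at 6.8% − 1% = 5.8 points a year.
At that relative rate the gap halves every 72/5.8 ≈ 12.41 years.
A 4 times gap closes after 2 halvings: 2 × 12.41 ≈ 25 years.

about 25 years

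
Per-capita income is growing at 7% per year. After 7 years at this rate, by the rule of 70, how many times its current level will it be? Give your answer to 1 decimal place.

Doubles every ≈ 10.00 years (70/7).
7 years is 0.70 doublings; 2^0.70 ≈ 1.6×.

≈ 1.6 times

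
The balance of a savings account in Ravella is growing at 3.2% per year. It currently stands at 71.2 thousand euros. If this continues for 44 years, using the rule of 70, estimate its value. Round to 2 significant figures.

Doubling time ≈ 70/3.2 = 21.88 years.
44 years is 44/21.88 ≈ 2.01 doublings, a factor of 2^2.01 ≈ 4.03.
71.2 × 4.03 ≈ 290 thousand euros.

around 290 thousand euros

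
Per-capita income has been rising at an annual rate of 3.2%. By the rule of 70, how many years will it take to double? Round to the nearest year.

Doubling time ≈ 70 / 3.2 = 21.88 years.

≈ 22 years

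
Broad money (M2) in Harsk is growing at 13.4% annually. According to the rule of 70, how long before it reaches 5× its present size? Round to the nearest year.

At 13.4% it doubles every 70/13.4 ≈ 5.22 years.
Reaching 5× takes log₂(5) ≈ 2.32 doublings.
2.32 × 5.22 ≈ 12 years.

approximately 12 years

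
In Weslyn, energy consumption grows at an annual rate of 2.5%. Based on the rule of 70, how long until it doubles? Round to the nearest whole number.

28 years

70/2.5 ≈ 28.00, so it doubles roughly every 28 years.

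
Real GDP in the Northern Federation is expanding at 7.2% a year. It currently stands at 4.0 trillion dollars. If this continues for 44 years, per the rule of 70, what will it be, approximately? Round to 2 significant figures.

about 92 trillion dollars

Doubling time ≈ 70/7.2 = 9.72 years.
44 years is 44/9.72 ≈ 4.53 doublings, a factor of 2^4.53 ≈ 23.10.
4.0 × 23.10 ≈ 92 trillion dollars.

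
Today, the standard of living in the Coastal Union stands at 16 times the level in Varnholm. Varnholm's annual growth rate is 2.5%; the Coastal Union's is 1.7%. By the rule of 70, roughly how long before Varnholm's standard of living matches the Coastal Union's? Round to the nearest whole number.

350 years

What matters is the difference: 0.8 pp.
Rule of 70 on the gap: the ratio halves every 70/0.8 ≈ 87.50 years.
A 16 times gap closes after 4 halvings: 4 × 87.50 ≈ 350 years.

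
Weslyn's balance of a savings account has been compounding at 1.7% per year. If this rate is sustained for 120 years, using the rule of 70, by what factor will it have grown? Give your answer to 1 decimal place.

Doubling time ≈ 70/1.7 = 41.18 years.
120 years / 41.18 ≈ 2.91 doublings → factor 2^2.91 ≈ 7.5.

about 7.5 times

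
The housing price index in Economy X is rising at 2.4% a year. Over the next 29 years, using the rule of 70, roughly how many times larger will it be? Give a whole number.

≈ 2 times

Doubling time ≈ 70/2.4 = 29.17 years.
29/29.17 ≈ 1 doubling, so about 2^1 = 2×.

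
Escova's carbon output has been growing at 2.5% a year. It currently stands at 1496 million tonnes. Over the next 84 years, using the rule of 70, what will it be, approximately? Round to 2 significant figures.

around 12000 million tonnes

Doubling time ≈ 70/2.5 = 28.00 years.
84 years is 84/28.00 ≈ 3.00 doublings, a factor of 2^3.00 ≈ 8.00.
1496 × 8.00 ≈ 12000 million tonnes.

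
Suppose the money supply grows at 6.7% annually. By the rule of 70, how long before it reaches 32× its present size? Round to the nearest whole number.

approximately 52 years

One doubling takes 70/6.7 = 10.45 years.
32 = 2^5, so 5 doublings → 52 years.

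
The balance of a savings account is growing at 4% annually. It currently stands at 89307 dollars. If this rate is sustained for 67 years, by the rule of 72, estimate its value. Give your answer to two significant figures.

It doubles every 72/4 ≈ 18.00 years, so 67 years is 3.72 doublings.
2^3.72 ≈ 13.18; 89307 × 13.18 ≈ 1200000 dollars.

approximately 1200000 dollars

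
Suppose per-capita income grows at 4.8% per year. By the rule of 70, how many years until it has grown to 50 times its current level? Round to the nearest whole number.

82 years

Doubling time ≈ 70/4.8 = 14.58 years.
50× is log₂ 50 ≈ 5.64 doublings, so ≈ 5.64 × 14.58 = 82 years.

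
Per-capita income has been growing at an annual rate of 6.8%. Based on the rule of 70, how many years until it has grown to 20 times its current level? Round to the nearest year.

At 6.8% it doubles every 70/6.8 ≈ 10.29 years.
20× is log₂ 20 ≈ 4.32 doublings, so ≈ 4.32 × 10.29 = 44 years.

roughly 44 years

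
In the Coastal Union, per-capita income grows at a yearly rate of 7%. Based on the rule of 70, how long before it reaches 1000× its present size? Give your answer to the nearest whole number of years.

about 100 years

Doubling time ≈ 70/7 = 10.00 years.
Reaching 1000× takes log₂(1000) ≈ 9.97 doublings.
9.97 × 10.00 ≈ 100 years.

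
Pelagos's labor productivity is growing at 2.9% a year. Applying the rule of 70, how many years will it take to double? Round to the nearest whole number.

approximately 24 years

70/2.9 ≈ 24.14, so it doubles roughly every 24 years.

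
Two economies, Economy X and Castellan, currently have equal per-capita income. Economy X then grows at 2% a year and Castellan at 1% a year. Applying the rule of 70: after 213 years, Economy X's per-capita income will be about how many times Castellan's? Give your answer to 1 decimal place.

Rate gap = 2% − 1% = 1 point.
The ratio doubles every 70/1 ≈ 70.00 years.
213/70.00 ≈ 3.04 doublings → ratio ≈ 2^3.04 ≈ 8.2.

around 8.2 times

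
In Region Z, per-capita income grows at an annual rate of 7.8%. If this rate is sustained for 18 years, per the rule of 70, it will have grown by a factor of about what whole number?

around 4 times

70/7.8 ≈ 8.97 years per doubling.
18 years fits 2 doublings: 2^2 = 4.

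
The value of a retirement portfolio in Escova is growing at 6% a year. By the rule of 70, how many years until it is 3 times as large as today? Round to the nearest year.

At 6% it doubles every 70/6 ≈ 11.67 years.
Reaching 3× takes log₂(3) ≈ 1.58 doublings.
1.58 × 11.67 ≈ 18 years.

around 18 years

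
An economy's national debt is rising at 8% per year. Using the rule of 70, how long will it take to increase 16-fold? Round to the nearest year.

approximately 35 years

Doubling time ≈ 70/8 = 8.75 years.
Getting to 16× needs 4 doublings: 4 × 8.75 ≈ 35 years.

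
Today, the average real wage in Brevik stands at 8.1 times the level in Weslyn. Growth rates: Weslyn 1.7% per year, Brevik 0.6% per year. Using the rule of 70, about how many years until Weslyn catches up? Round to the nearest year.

Weslyn gains on Brevik at 1.7% − 0.6% = 1.1 points a year.
At that relative rate the gap halves every 70/1.1 ≈ 63.64 years.
An 8.1 times gap takes log₂(8.1) ≈ 3.02 halvings to close: 3.02 × 63.64 ≈ 192 years.

≈ 192 years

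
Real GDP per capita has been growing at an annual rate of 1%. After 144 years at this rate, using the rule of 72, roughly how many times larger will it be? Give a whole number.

At 1% one doubling takes ≈ 72.00 years; 144 years is 2 of them, so ×4.

approximately 4 times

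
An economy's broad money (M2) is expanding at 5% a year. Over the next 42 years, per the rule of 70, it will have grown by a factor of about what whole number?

Doubling time ≈ 70/5 = 14.00 years.
42/14.00 ≈ 3 doublings, so about 2^3 = 8×.

8 times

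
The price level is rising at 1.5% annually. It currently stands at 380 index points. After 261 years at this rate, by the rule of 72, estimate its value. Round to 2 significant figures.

It doubles every 72/1.5 ≈ 48.00 years, so 261 years is 5.44 doublings.
2^5.44 ≈ 43.41; 380 × 43.41 ≈ 16000 index points.

about 16000 index points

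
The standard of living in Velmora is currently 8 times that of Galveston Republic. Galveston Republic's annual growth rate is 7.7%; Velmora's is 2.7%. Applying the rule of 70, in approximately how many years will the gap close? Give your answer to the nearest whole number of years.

around 42 years

The growth-rate gap is 7.7% − 2.7% = 5 percentage points.
So the ratio between them halves every 70/5 ≈ 14.00 years.
An 8 times gap closes after 3 halvings: 3 × 14.00 ≈ 42 years.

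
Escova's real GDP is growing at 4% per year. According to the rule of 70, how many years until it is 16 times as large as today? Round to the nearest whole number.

70 years

At 4% it doubles every 70/4 ≈ 17.50 years.
Getting to 16× needs 4 doublings: 4 × 17.50 ≈ 70 years.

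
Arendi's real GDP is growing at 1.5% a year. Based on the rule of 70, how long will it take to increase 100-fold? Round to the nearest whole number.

≈ 310 years

At 1.5% it doubles every 70/1.5 ≈ 46.67 years.
100× is log₂ 100 ≈ 6.64 doublings, so ≈ 6.64 × 46.67 = 310 years.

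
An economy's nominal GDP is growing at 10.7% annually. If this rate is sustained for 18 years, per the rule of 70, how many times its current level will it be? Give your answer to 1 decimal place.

6.7 times

Doubles every ≈ 6.54 years (70/10.7).
18 years is 2.75 doublings; 2^2.75 ≈ 6.7×.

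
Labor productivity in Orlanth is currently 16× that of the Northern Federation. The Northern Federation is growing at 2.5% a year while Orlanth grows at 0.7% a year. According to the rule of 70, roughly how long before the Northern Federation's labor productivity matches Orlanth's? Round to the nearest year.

The growth-rate gap is 2.5% − 0.7% = 1.8 percentage points.
So the ratio between them halves every 70/1.8 ≈ 38.89 years.
A 16× gap closes after 4 halvings: 4 × 38.89 ≈ 156 years.

156 years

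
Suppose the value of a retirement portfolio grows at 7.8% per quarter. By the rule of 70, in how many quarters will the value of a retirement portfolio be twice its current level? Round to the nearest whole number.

approximately 9 quarters

70/7.8 ≈ 8.97, so it doubles roughly every 9 quarters.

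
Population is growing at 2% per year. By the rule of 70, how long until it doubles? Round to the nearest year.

At 2%, doubling takes about 70/2 = 35.00 years.

around 35 years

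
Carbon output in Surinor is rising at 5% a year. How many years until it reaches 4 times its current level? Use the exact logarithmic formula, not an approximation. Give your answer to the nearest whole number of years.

28 years

t = ln(4) / ln(1 + 0.05) = 1.3863 / 0.048790 ≈ 28.41.
≈ 28 years.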